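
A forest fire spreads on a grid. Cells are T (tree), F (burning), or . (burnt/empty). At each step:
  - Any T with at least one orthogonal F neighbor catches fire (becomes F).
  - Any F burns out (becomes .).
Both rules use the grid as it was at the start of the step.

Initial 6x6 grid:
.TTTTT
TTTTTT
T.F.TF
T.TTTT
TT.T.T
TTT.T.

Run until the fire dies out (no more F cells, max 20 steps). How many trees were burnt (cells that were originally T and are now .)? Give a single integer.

Answer: 25

Derivation:
Step 1: +5 fires, +2 burnt (F count now 5)
Step 2: +8 fires, +5 burnt (F count now 8)
Step 3: +5 fires, +8 burnt (F count now 5)
Step 4: +1 fires, +5 burnt (F count now 1)
Step 5: +1 fires, +1 burnt (F count now 1)
Step 6: +1 fires, +1 burnt (F count now 1)
Step 7: +2 fires, +1 burnt (F count now 2)
Step 8: +1 fires, +2 burnt (F count now 1)
Step 9: +1 fires, +1 burnt (F count now 1)
Step 10: +0 fires, +1 burnt (F count now 0)
Fire out after step 10
Initially T: 26, now '.': 35
Total burnt (originally-T cells now '.'): 25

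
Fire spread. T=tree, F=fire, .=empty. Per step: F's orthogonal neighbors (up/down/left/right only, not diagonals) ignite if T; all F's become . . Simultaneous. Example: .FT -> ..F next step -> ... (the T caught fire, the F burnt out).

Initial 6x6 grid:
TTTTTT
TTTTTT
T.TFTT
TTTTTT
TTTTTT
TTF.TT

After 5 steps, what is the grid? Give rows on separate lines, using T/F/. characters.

Step 1: 6 trees catch fire, 2 burn out
  TTTTTT
  TTTFTT
  T.F.FT
  TTTFTT
  TTFTTT
  TF..TT
Step 2: 9 trees catch fire, 6 burn out
  TTTFTT
  TTF.FT
  T....F
  TTF.FT
  TF.FTT
  F...TT
Step 3: 8 trees catch fire, 9 burn out
  TTF.FT
  TF...F
  T.....
  TF...F
  F...FT
  ....TT
Step 4: 6 trees catch fire, 8 burn out
  TF...F
  F.....
  T.....
  F.....
  .....F
  ....FT
Step 5: 3 trees catch fire, 6 burn out
  F.....
  ......
  F.....
  ......
  ......
  .....F

F.....
......
F.....
......
......
.....F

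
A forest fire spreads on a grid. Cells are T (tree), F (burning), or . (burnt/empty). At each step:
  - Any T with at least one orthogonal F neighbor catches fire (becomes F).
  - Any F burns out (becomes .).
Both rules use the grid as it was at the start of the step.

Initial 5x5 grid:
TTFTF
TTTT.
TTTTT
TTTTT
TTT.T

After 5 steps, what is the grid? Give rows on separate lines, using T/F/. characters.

Step 1: 3 trees catch fire, 2 burn out
  TF.F.
  TTFT.
  TTTTT
  TTTTT
  TTT.T
Step 2: 4 trees catch fire, 3 burn out
  F....
  TF.F.
  TTFTT
  TTTTT
  TTT.T
Step 3: 4 trees catch fire, 4 burn out
  .....
  F....
  TF.FT
  TTFTT
  TTT.T
Step 4: 5 trees catch fire, 4 burn out
  .....
  .....
  F...F
  TF.FT
  TTF.T
Step 5: 3 trees catch fire, 5 burn out
  .....
  .....
  .....
  F...F
  TF..T

.....
.....
.....
F...F
TF..T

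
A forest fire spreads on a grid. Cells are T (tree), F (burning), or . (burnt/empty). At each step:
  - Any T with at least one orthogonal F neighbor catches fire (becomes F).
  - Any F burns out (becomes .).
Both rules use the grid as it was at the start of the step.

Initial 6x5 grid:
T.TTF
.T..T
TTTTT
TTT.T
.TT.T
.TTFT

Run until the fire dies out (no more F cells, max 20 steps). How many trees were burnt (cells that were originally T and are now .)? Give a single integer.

Answer: 19

Derivation:
Step 1: +4 fires, +2 burnt (F count now 4)
Step 2: +5 fires, +4 burnt (F count now 5)
Step 3: +4 fires, +5 burnt (F count now 4)
Step 4: +2 fires, +4 burnt (F count now 2)
Step 5: +2 fires, +2 burnt (F count now 2)
Step 6: +2 fires, +2 burnt (F count now 2)
Step 7: +0 fires, +2 burnt (F count now 0)
Fire out after step 7
Initially T: 20, now '.': 29
Total burnt (originally-T cells now '.'): 19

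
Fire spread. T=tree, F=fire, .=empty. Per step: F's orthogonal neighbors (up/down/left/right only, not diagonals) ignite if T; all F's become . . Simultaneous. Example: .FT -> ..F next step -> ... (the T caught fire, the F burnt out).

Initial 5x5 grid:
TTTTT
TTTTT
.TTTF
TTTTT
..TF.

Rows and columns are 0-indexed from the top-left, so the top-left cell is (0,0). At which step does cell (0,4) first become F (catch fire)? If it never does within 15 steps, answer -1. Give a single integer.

Step 1: cell (0,4)='T' (+5 fires, +2 burnt)
Step 2: cell (0,4)='F' (+4 fires, +5 burnt)
  -> target ignites at step 2
Step 3: cell (0,4)='.' (+4 fires, +4 burnt)
Step 4: cell (0,4)='.' (+3 fires, +4 burnt)
Step 5: cell (0,4)='.' (+2 fires, +3 burnt)
Step 6: cell (0,4)='.' (+1 fires, +2 burnt)
Step 7: cell (0,4)='.' (+0 fires, +1 burnt)
  fire out at step 7

2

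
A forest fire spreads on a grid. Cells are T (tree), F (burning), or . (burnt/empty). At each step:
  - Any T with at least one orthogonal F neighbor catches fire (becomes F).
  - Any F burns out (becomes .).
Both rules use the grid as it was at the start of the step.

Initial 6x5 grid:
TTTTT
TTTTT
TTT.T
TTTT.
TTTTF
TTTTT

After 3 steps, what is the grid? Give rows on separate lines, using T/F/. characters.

Step 1: 2 trees catch fire, 1 burn out
  TTTTT
  TTTTT
  TTT.T
  TTTT.
  TTTF.
  TTTTF
Step 2: 3 trees catch fire, 2 burn out
  TTTTT
  TTTTT
  TTT.T
  TTTF.
  TTF..
  TTTF.
Step 3: 3 trees catch fire, 3 burn out
  TTTTT
  TTTTT
  TTT.T
  TTF..
  TF...
  TTF..

TTTTT
TTTTT
TTT.T
TTF..
TF...
TTF..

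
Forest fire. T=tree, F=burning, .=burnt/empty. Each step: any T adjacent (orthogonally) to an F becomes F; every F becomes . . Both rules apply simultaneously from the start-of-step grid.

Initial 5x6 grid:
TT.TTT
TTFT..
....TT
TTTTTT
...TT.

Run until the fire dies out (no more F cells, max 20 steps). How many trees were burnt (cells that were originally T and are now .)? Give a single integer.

Answer: 8

Derivation:
Step 1: +2 fires, +1 burnt (F count now 2)
Step 2: +3 fires, +2 burnt (F count now 3)
Step 3: +2 fires, +3 burnt (F count now 2)
Step 4: +1 fires, +2 burnt (F count now 1)
Step 5: +0 fires, +1 burnt (F count now 0)
Fire out after step 5
Initially T: 18, now '.': 20
Total burnt (originally-T cells now '.'): 8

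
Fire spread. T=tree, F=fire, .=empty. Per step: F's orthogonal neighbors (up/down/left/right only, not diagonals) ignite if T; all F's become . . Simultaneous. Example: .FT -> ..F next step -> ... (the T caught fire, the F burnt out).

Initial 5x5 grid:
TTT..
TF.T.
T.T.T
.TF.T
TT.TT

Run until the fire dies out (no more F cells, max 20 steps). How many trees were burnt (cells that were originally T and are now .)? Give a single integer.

Answer: 9

Derivation:
Step 1: +4 fires, +2 burnt (F count now 4)
Step 2: +4 fires, +4 burnt (F count now 4)
Step 3: +1 fires, +4 burnt (F count now 1)
Step 4: +0 fires, +1 burnt (F count now 0)
Fire out after step 4
Initially T: 14, now '.': 20
Total burnt (originally-T cells now '.'): 9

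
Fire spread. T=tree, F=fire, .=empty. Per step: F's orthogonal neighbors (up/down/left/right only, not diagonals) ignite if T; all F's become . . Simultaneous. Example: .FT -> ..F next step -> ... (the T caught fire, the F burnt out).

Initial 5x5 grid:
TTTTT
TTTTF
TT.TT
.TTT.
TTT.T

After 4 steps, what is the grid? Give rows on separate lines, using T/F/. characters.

Step 1: 3 trees catch fire, 1 burn out
  TTTTF
  TTTF.
  TT.TF
  .TTT.
  TTT.T
Step 2: 3 trees catch fire, 3 burn out
  TTTF.
  TTF..
  TT.F.
  .TTT.
  TTT.T
Step 3: 3 trees catch fire, 3 burn out
  TTF..
  TF...
  TT...
  .TTF.
  TTT.T
Step 4: 4 trees catch fire, 3 burn out
  TF...
  F....
  TF...
  .TF..
  TTT.T

TF...
F....
TF...
.TF..
TTT.T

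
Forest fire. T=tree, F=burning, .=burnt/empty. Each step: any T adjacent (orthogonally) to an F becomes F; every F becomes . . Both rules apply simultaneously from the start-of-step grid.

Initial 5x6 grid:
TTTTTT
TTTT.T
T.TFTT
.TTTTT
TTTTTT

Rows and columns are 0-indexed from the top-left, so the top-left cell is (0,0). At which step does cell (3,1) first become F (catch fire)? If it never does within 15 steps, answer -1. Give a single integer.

Step 1: cell (3,1)='T' (+4 fires, +1 burnt)
Step 2: cell (3,1)='T' (+6 fires, +4 burnt)
Step 3: cell (3,1)='F' (+8 fires, +6 burnt)
  -> target ignites at step 3
Step 4: cell (3,1)='.' (+5 fires, +8 burnt)
Step 5: cell (3,1)='.' (+3 fires, +5 burnt)
Step 6: cell (3,1)='.' (+0 fires, +3 burnt)
  fire out at step 6

3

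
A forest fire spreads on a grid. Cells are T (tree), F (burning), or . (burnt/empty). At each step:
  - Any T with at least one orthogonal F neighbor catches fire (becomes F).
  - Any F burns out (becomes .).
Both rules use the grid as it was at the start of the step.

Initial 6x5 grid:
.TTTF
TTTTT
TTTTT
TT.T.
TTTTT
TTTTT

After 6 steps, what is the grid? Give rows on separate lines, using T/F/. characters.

Step 1: 2 trees catch fire, 1 burn out
  .TTF.
  TTTTF
  TTTTT
  TT.T.
  TTTTT
  TTTTT
Step 2: 3 trees catch fire, 2 burn out
  .TF..
  TTTF.
  TTTTF
  TT.T.
  TTTTT
  TTTTT
Step 3: 3 trees catch fire, 3 burn out
  .F...
  TTF..
  TTTF.
  TT.T.
  TTTTT
  TTTTT
Step 4: 3 trees catch fire, 3 burn out
  .....
  TF...
  TTF..
  TT.F.
  TTTTT
  TTTTT
Step 5: 3 trees catch fire, 3 burn out
  .....
  F....
  TF...
  TT...
  TTTFT
  TTTTT
Step 6: 5 trees catch fire, 3 burn out
  .....
  .....
  F....
  TF...
  TTF.F
  TTTFT

.....
.....
F....
TF...
TTF.F
TTTFT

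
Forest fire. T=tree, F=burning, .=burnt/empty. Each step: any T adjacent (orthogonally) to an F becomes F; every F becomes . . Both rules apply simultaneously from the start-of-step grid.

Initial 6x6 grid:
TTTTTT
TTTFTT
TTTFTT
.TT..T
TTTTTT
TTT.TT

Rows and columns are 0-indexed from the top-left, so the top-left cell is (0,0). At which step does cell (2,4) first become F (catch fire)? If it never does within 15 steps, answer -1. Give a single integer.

Step 1: cell (2,4)='F' (+5 fires, +2 burnt)
  -> target ignites at step 1
Step 2: cell (2,4)='.' (+7 fires, +5 burnt)
Step 3: cell (2,4)='.' (+7 fires, +7 burnt)
Step 4: cell (2,4)='.' (+5 fires, +7 burnt)
Step 5: cell (2,4)='.' (+4 fires, +5 burnt)
Step 6: cell (2,4)='.' (+2 fires, +4 burnt)
Step 7: cell (2,4)='.' (+0 fires, +2 burnt)
  fire out at step 7

1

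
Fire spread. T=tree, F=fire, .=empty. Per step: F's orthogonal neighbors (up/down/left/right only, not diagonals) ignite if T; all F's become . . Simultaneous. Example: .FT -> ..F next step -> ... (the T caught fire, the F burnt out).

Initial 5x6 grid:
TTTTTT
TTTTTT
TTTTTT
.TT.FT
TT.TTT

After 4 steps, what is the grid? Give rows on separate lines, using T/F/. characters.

Step 1: 3 trees catch fire, 1 burn out
  TTTTTT
  TTTTTT
  TTTTFT
  .TT..F
  TT.TFT
Step 2: 5 trees catch fire, 3 burn out
  TTTTTT
  TTTTFT
  TTTF.F
  .TT...
  TT.F.F
Step 3: 4 trees catch fire, 5 burn out
  TTTTFT
  TTTF.F
  TTF...
  .TT...
  TT....
Step 4: 5 trees catch fire, 4 burn out
  TTTF.F
  TTF...
  TF....
  .TF...
  TT....

TTTF.F
TTF...
TF....
.TF...
TT....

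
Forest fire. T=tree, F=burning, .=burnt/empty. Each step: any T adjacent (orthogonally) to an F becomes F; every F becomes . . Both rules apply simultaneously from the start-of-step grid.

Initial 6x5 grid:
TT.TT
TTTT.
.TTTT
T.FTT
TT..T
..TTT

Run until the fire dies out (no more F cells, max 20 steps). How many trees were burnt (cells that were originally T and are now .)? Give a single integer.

Step 1: +2 fires, +1 burnt (F count now 2)
Step 2: +4 fires, +2 burnt (F count now 4)
Step 3: +4 fires, +4 burnt (F count now 4)
Step 4: +4 fires, +4 burnt (F count now 4)
Step 5: +3 fires, +4 burnt (F count now 3)
Step 6: +1 fires, +3 burnt (F count now 1)
Step 7: +0 fires, +1 burnt (F count now 0)
Fire out after step 7
Initially T: 21, now '.': 27
Total burnt (originally-T cells now '.'): 18

Answer: 18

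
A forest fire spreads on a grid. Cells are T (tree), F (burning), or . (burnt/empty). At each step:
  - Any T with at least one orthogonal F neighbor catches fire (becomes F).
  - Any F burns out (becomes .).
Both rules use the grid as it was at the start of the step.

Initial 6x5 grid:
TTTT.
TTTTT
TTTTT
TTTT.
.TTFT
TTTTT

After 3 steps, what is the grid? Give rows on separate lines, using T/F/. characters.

Step 1: 4 trees catch fire, 1 burn out
  TTTT.
  TTTTT
  TTTTT
  TTTF.
  .TF.F
  TTTFT
Step 2: 5 trees catch fire, 4 burn out
  TTTT.
  TTTTT
  TTTFT
  TTF..
  .F...
  TTF.F
Step 3: 5 trees catch fire, 5 burn out
  TTTT.
  TTTFT
  TTF.F
  TF...
  .....
  TF...

TTTT.
TTTFT
TTF.F
TF...
.....
TF...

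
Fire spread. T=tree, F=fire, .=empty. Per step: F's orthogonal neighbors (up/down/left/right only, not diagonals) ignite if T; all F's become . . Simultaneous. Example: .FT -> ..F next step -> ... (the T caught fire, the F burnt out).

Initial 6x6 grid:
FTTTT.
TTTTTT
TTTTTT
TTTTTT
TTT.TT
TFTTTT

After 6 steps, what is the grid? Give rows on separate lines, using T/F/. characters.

Step 1: 5 trees catch fire, 2 burn out
  .FTTT.
  FTTTTT
  TTTTTT
  TTTTTT
  TFT.TT
  F.FTTT
Step 2: 7 trees catch fire, 5 burn out
  ..FTT.
  .FTTTT
  FTTTTT
  TFTTTT
  F.F.TT
  ...FTT
Step 3: 6 trees catch fire, 7 burn out
  ...FT.
  ..FTTT
  .FTTTT
  F.FTTT
  ....TT
  ....FT
Step 4: 6 trees catch fire, 6 burn out
  ....F.
  ...FTT
  ..FTTT
  ...FTT
  ....FT
  .....F
Step 5: 4 trees catch fire, 6 burn out
  ......
  ....FT
  ...FTT
  ....FT
  .....F
  ......
Step 6: 3 trees catch fire, 4 burn out
  ......
  .....F
  ....FT
  .....F
  ......
  ......

......
.....F
....FT
.....F
......
......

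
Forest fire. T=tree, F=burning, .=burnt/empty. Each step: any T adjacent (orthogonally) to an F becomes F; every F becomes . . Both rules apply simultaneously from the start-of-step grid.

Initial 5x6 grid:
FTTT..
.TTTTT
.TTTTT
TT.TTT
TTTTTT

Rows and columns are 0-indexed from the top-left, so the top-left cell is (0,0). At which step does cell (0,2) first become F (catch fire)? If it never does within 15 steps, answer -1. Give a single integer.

Step 1: cell (0,2)='T' (+1 fires, +1 burnt)
Step 2: cell (0,2)='F' (+2 fires, +1 burnt)
  -> target ignites at step 2
Step 3: cell (0,2)='.' (+3 fires, +2 burnt)
Step 4: cell (0,2)='.' (+3 fires, +3 burnt)
Step 5: cell (0,2)='.' (+4 fires, +3 burnt)
Step 6: cell (0,2)='.' (+5 fires, +4 burnt)
Step 7: cell (0,2)='.' (+3 fires, +5 burnt)
Step 8: cell (0,2)='.' (+2 fires, +3 burnt)
Step 9: cell (0,2)='.' (+1 fires, +2 burnt)
Step 10: cell (0,2)='.' (+0 fires, +1 burnt)
  fire out at step 10

2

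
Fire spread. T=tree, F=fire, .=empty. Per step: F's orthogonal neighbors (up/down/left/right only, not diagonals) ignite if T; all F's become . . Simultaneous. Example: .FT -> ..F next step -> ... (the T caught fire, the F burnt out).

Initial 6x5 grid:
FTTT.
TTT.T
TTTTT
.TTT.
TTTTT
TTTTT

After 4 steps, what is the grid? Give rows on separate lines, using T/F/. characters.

Step 1: 2 trees catch fire, 1 burn out
  .FTT.
  FTT.T
  TTTTT
  .TTT.
  TTTTT
  TTTTT
Step 2: 3 trees catch fire, 2 burn out
  ..FT.
  .FT.T
  FTTTT
  .TTT.
  TTTTT
  TTTTT
Step 3: 3 trees catch fire, 3 burn out
  ...F.
  ..F.T
  .FTTT
  .TTT.
  TTTTT
  TTTTT
Step 4: 2 trees catch fire, 3 burn out
  .....
  ....T
  ..FTT
  .FTT.
  TTTTT
  TTTTT

.....
....T
..FTT
.FTT.
TTTTT
TTTTT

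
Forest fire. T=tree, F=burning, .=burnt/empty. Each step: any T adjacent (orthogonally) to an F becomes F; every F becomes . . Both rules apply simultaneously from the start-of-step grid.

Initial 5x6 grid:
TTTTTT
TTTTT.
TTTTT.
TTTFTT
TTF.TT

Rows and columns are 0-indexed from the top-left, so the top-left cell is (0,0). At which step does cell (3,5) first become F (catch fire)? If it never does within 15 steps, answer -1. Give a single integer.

Step 1: cell (3,5)='T' (+4 fires, +2 burnt)
Step 2: cell (3,5)='F' (+7 fires, +4 burnt)
  -> target ignites at step 2
Step 3: cell (3,5)='.' (+6 fires, +7 burnt)
Step 4: cell (3,5)='.' (+4 fires, +6 burnt)
Step 5: cell (3,5)='.' (+3 fires, +4 burnt)
Step 6: cell (3,5)='.' (+1 fires, +3 burnt)
Step 7: cell (3,5)='.' (+0 fires, +1 burnt)
  fire out at step 7

2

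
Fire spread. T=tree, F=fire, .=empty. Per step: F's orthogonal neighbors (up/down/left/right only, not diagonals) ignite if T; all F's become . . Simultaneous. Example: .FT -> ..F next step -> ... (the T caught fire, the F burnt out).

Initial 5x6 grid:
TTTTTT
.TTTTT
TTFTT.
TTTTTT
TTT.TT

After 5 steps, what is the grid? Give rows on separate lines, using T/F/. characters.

Step 1: 4 trees catch fire, 1 burn out
  TTTTTT
  .TFTTT
  TF.FT.
  TTFTTT
  TTT.TT
Step 2: 8 trees catch fire, 4 burn out
  TTFTTT
  .F.FTT
  F...F.
  TF.FTT
  TTF.TT
Step 3: 6 trees catch fire, 8 burn out
  TF.FTT
  ....FT
  ......
  F...FT
  TF..TT
Step 4: 6 trees catch fire, 6 burn out
  F...FT
  .....F
  ......
  .....F
  F...FT
Step 5: 2 trees catch fire, 6 burn out
  .....F
  ......
  ......
  ......
  .....F

.....F
......
......
......
.....F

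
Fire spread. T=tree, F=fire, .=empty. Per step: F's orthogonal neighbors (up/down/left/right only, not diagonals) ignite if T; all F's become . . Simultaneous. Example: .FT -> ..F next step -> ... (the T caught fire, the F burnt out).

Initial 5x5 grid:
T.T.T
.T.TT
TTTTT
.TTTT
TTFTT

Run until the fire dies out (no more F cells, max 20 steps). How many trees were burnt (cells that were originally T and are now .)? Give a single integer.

Answer: 17

Derivation:
Step 1: +3 fires, +1 burnt (F count now 3)
Step 2: +5 fires, +3 burnt (F count now 5)
Step 3: +3 fires, +5 burnt (F count now 3)
Step 4: +4 fires, +3 burnt (F count now 4)
Step 5: +1 fires, +4 burnt (F count now 1)
Step 6: +1 fires, +1 burnt (F count now 1)
Step 7: +0 fires, +1 burnt (F count now 0)
Fire out after step 7
Initially T: 19, now '.': 23
Total burnt (originally-T cells now '.'): 17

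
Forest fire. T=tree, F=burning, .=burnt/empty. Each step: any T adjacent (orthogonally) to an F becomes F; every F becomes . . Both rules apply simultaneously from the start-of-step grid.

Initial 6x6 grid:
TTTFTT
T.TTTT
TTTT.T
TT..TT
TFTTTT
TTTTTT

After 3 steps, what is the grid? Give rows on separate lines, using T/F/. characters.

Step 1: 7 trees catch fire, 2 burn out
  TTF.FT
  T.TFTT
  TTTT.T
  TF..TT
  F.FTTT
  TFTTTT
Step 2: 10 trees catch fire, 7 burn out
  TF...F
  T.F.FT
  TFTF.T
  F...TT
  ...FTT
  F.FTTT
Step 3: 6 trees catch fire, 10 burn out
  F.....
  T....F
  F.F..T
  ....TT
  ....FT
  ...FTT

F.....
T....F
F.F..T
....TT
....FT
...FTT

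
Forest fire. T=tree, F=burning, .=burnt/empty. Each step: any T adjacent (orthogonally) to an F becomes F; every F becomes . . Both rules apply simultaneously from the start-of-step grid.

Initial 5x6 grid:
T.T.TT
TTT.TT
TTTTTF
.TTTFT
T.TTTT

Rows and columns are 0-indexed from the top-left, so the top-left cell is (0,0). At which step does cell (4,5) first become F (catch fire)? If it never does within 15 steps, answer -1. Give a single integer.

Step 1: cell (4,5)='T' (+5 fires, +2 burnt)
Step 2: cell (4,5)='F' (+6 fires, +5 burnt)
  -> target ignites at step 2
Step 3: cell (4,5)='.' (+4 fires, +6 burnt)
Step 4: cell (4,5)='.' (+2 fires, +4 burnt)
Step 5: cell (4,5)='.' (+3 fires, +2 burnt)
Step 6: cell (4,5)='.' (+1 fires, +3 burnt)
Step 7: cell (4,5)='.' (+1 fires, +1 burnt)
Step 8: cell (4,5)='.' (+0 fires, +1 burnt)
  fire out at step 8

2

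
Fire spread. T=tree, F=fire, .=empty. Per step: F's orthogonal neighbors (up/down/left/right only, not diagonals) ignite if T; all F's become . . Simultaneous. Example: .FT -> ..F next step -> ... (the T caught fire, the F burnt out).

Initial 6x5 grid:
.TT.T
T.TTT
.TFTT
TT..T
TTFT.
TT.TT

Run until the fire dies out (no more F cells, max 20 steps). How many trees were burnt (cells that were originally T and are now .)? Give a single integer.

Answer: 19

Derivation:
Step 1: +5 fires, +2 burnt (F count now 5)
Step 2: +7 fires, +5 burnt (F count now 7)
Step 3: +6 fires, +7 burnt (F count now 6)
Step 4: +1 fires, +6 burnt (F count now 1)
Step 5: +0 fires, +1 burnt (F count now 0)
Fire out after step 5
Initially T: 20, now '.': 29
Total burnt (originally-T cells now '.'): 19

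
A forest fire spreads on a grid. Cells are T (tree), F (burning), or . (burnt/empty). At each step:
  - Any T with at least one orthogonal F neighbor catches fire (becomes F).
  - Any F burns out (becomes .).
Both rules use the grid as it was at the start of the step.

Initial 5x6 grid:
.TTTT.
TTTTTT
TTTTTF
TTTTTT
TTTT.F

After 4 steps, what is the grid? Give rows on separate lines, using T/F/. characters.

Step 1: 3 trees catch fire, 2 burn out
  .TTTT.
  TTTTTF
  TTTTF.
  TTTTTF
  TTTT..
Step 2: 3 trees catch fire, 3 burn out
  .TTTT.
  TTTTF.
  TTTF..
  TTTTF.
  TTTT..
Step 3: 4 trees catch fire, 3 burn out
  .TTTF.
  TTTF..
  TTF...
  TTTF..
  TTTT..
Step 4: 5 trees catch fire, 4 burn out
  .TTF..
  TTF...
  TF....
  TTF...
  TTTF..

.TTF..
TTF...
TF....
TTF...
TTTF..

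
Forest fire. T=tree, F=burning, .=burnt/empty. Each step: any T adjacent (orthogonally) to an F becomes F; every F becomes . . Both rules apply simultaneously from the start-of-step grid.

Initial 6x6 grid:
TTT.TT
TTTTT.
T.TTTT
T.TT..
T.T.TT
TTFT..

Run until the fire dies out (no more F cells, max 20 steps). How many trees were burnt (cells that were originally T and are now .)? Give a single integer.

Answer: 23

Derivation:
Step 1: +3 fires, +1 burnt (F count now 3)
Step 2: +2 fires, +3 burnt (F count now 2)
Step 3: +3 fires, +2 burnt (F count now 3)
Step 4: +3 fires, +3 burnt (F count now 3)
Step 5: +5 fires, +3 burnt (F count now 5)
Step 6: +4 fires, +5 burnt (F count now 4)
Step 7: +2 fires, +4 burnt (F count now 2)
Step 8: +1 fires, +2 burnt (F count now 1)
Step 9: +0 fires, +1 burnt (F count now 0)
Fire out after step 9
Initially T: 25, now '.': 34
Total burnt (originally-T cells now '.'): 23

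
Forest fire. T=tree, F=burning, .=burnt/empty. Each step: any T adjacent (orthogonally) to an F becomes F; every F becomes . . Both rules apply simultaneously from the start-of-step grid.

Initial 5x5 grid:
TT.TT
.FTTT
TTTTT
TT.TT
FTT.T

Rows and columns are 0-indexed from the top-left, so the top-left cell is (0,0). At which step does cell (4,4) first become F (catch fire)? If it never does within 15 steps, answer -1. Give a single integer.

Step 1: cell (4,4)='T' (+5 fires, +2 burnt)
Step 2: cell (4,4)='T' (+6 fires, +5 burnt)
Step 3: cell (4,4)='T' (+3 fires, +6 burnt)
Step 4: cell (4,4)='T' (+3 fires, +3 burnt)
Step 5: cell (4,4)='T' (+1 fires, +3 burnt)
Step 6: cell (4,4)='F' (+1 fires, +1 burnt)
  -> target ignites at step 6
Step 7: cell (4,4)='.' (+0 fires, +1 burnt)
  fire out at step 7

6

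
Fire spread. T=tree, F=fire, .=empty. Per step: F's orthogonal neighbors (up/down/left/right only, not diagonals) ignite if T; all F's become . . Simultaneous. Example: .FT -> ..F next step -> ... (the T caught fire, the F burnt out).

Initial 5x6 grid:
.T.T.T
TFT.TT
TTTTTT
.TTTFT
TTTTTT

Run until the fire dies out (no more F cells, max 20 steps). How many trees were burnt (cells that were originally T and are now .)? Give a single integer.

Answer: 22

Derivation:
Step 1: +8 fires, +2 burnt (F count now 8)
Step 2: +9 fires, +8 burnt (F count now 9)
Step 3: +3 fires, +9 burnt (F count now 3)
Step 4: +2 fires, +3 burnt (F count now 2)
Step 5: +0 fires, +2 burnt (F count now 0)
Fire out after step 5
Initially T: 23, now '.': 29
Total burnt (originally-T cells now '.'): 22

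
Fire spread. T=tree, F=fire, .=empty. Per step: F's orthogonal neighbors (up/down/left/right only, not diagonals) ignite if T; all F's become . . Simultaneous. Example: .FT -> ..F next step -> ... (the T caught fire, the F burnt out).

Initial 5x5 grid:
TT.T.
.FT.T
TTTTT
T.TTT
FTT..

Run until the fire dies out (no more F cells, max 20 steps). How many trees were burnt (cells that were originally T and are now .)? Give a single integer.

Answer: 15

Derivation:
Step 1: +5 fires, +2 burnt (F count now 5)
Step 2: +4 fires, +5 burnt (F count now 4)
Step 3: +2 fires, +4 burnt (F count now 2)
Step 4: +2 fires, +2 burnt (F count now 2)
Step 5: +2 fires, +2 burnt (F count now 2)
Step 6: +0 fires, +2 burnt (F count now 0)
Fire out after step 6
Initially T: 16, now '.': 24
Total burnt (originally-T cells now '.'): 15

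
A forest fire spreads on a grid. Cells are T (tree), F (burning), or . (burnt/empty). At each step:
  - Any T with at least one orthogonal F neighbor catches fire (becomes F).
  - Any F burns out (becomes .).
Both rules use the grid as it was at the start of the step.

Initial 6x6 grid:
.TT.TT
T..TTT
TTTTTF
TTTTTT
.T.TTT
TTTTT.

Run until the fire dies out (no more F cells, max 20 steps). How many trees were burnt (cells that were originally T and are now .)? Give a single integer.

Answer: 26

Derivation:
Step 1: +3 fires, +1 burnt (F count now 3)
Step 2: +5 fires, +3 burnt (F count now 5)
Step 3: +5 fires, +5 burnt (F count now 5)
Step 4: +4 fires, +5 burnt (F count now 4)
Step 5: +3 fires, +4 burnt (F count now 3)
Step 6: +4 fires, +3 burnt (F count now 4)
Step 7: +1 fires, +4 burnt (F count now 1)
Step 8: +1 fires, +1 burnt (F count now 1)
Step 9: +0 fires, +1 burnt (F count now 0)
Fire out after step 9
Initially T: 28, now '.': 34
Total burnt (originally-T cells now '.'): 26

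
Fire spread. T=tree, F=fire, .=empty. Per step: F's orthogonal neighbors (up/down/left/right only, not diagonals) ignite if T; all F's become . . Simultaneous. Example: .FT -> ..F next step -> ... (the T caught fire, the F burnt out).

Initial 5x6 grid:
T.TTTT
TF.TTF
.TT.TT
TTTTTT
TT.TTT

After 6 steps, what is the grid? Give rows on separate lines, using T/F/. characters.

Step 1: 5 trees catch fire, 2 burn out
  T.TTTF
  F..TF.
  .FT.TF
  TTTTTT
  TT.TTT
Step 2: 7 trees catch fire, 5 burn out
  F.TTF.
  ...F..
  ..F.F.
  TFTTTF
  TT.TTT
Step 3: 6 trees catch fire, 7 burn out
  ..TF..
  ......
  ......
  F.FTF.
  TF.TTF
Step 4: 4 trees catch fire, 6 burn out
  ..F...
  ......
  ......
  ...F..
  F..TF.
Step 5: 1 trees catch fire, 4 burn out
  ......
  ......
  ......
  ......
  ...F..
Step 6: 0 trees catch fire, 1 burn out
  ......
  ......
  ......
  ......
  ......

......
......
......
......
......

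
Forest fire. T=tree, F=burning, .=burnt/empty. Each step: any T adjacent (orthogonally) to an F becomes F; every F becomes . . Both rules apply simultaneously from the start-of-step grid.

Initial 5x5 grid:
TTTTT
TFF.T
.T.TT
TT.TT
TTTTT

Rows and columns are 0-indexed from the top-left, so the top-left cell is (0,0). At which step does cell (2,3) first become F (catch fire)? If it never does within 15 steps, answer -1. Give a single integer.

Step 1: cell (2,3)='T' (+4 fires, +2 burnt)
Step 2: cell (2,3)='T' (+3 fires, +4 burnt)
Step 3: cell (2,3)='T' (+3 fires, +3 burnt)
Step 4: cell (2,3)='T' (+3 fires, +3 burnt)
Step 5: cell (2,3)='T' (+2 fires, +3 burnt)
Step 6: cell (2,3)='F' (+4 fires, +2 burnt)
  -> target ignites at step 6
Step 7: cell (2,3)='.' (+0 fires, +4 burnt)
  fire out at step 7

6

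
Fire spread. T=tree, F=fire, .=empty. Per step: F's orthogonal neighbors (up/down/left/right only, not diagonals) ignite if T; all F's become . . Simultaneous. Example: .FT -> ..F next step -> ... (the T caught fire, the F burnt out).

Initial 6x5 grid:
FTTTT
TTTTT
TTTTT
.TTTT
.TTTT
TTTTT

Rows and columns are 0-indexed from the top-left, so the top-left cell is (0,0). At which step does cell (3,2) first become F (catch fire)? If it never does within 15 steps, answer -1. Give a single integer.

Step 1: cell (3,2)='T' (+2 fires, +1 burnt)
Step 2: cell (3,2)='T' (+3 fires, +2 burnt)
Step 3: cell (3,2)='T' (+3 fires, +3 burnt)
Step 4: cell (3,2)='T' (+4 fires, +3 burnt)
Step 5: cell (3,2)='F' (+4 fires, +4 burnt)
  -> target ignites at step 5
Step 6: cell (3,2)='.' (+4 fires, +4 burnt)
Step 7: cell (3,2)='.' (+4 fires, +4 burnt)
Step 8: cell (3,2)='.' (+2 fires, +4 burnt)
Step 9: cell (3,2)='.' (+1 fires, +2 burnt)
Step 10: cell (3,2)='.' (+0 fires, +1 burnt)
  fire out at step 10

5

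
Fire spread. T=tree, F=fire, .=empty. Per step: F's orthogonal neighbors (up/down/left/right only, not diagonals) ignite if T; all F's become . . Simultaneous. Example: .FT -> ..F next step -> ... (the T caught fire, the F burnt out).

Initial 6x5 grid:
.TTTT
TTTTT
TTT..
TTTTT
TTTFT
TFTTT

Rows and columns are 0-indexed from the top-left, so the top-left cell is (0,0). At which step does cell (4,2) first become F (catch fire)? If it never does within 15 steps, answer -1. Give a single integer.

Step 1: cell (4,2)='F' (+7 fires, +2 burnt)
  -> target ignites at step 1
Step 2: cell (4,2)='.' (+5 fires, +7 burnt)
Step 3: cell (4,2)='.' (+3 fires, +5 burnt)
Step 4: cell (4,2)='.' (+3 fires, +3 burnt)
Step 5: cell (4,2)='.' (+4 fires, +3 burnt)
Step 6: cell (4,2)='.' (+2 fires, +4 burnt)
Step 7: cell (4,2)='.' (+1 fires, +2 burnt)
Step 8: cell (4,2)='.' (+0 fires, +1 burnt)
  fire out at step 8

1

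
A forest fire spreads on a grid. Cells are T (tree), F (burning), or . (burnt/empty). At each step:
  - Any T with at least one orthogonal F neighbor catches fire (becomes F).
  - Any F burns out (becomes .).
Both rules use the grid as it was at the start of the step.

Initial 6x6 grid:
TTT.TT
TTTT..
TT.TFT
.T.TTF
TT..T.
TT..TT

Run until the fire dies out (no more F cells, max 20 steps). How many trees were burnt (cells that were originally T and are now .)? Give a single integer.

Answer: 21

Derivation:
Step 1: +3 fires, +2 burnt (F count now 3)
Step 2: +3 fires, +3 burnt (F count now 3)
Step 3: +2 fires, +3 burnt (F count now 2)
Step 4: +3 fires, +2 burnt (F count now 3)
Step 5: +3 fires, +3 burnt (F count now 3)
Step 6: +3 fires, +3 burnt (F count now 3)
Step 7: +1 fires, +3 burnt (F count now 1)
Step 8: +2 fires, +1 burnt (F count now 2)
Step 9: +1 fires, +2 burnt (F count now 1)
Step 10: +0 fires, +1 burnt (F count now 0)
Fire out after step 10
Initially T: 23, now '.': 34
Total burnt (originally-T cells now '.'): 21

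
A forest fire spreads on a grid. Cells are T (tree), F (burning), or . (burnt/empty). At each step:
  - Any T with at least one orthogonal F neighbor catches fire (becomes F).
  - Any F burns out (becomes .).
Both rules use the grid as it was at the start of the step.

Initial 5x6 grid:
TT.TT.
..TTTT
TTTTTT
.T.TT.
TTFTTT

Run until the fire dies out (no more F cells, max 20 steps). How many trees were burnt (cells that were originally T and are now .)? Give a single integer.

Answer: 20

Derivation:
Step 1: +2 fires, +1 burnt (F count now 2)
Step 2: +4 fires, +2 burnt (F count now 4)
Step 3: +4 fires, +4 burnt (F count now 4)
Step 4: +4 fires, +4 burnt (F count now 4)
Step 5: +4 fires, +4 burnt (F count now 4)
Step 6: +2 fires, +4 burnt (F count now 2)
Step 7: +0 fires, +2 burnt (F count now 0)
Fire out after step 7
Initially T: 22, now '.': 28
Total burnt (originally-T cells now '.'): 20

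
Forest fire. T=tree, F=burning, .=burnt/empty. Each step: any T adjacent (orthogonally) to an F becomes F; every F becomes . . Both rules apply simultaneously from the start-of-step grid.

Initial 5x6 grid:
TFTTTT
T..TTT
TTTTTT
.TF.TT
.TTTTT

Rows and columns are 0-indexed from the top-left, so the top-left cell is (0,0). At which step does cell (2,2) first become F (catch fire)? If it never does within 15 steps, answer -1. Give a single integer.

Step 1: cell (2,2)='F' (+5 fires, +2 burnt)
  -> target ignites at step 1
Step 2: cell (2,2)='.' (+6 fires, +5 burnt)
Step 3: cell (2,2)='.' (+5 fires, +6 burnt)
Step 4: cell (2,2)='.' (+5 fires, +5 burnt)
Step 5: cell (2,2)='.' (+2 fires, +5 burnt)
Step 6: cell (2,2)='.' (+0 fires, +2 burnt)
  fire out at step 6

1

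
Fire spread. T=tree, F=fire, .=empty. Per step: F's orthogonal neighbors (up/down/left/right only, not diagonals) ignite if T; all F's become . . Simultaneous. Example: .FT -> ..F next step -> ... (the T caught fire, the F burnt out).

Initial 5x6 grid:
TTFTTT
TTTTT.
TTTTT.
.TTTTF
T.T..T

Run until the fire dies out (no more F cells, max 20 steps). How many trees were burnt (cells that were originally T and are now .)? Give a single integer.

Answer: 21

Derivation:
Step 1: +5 fires, +2 burnt (F count now 5)
Step 2: +7 fires, +5 burnt (F count now 7)
Step 3: +6 fires, +7 burnt (F count now 6)
Step 4: +3 fires, +6 burnt (F count now 3)
Step 5: +0 fires, +3 burnt (F count now 0)
Fire out after step 5
Initially T: 22, now '.': 29
Total burnt (originally-T cells now '.'): 21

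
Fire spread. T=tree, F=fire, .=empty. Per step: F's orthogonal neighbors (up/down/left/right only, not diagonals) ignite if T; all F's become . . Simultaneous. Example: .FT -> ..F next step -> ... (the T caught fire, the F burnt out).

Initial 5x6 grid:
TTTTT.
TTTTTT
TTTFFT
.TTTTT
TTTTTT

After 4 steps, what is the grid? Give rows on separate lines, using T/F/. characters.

Step 1: 6 trees catch fire, 2 burn out
  TTTTT.
  TTTFFT
  TTF..F
  .TTFFT
  TTTTTT
Step 2: 9 trees catch fire, 6 burn out
  TTTFF.
  TTF..F
  TF....
  .TF..F
  TTTFFT
Step 3: 6 trees catch fire, 9 burn out
  TTF...
  TF....
  F.....
  .F....
  TTF..F
Step 4: 3 trees catch fire, 6 burn out
  TF....
  F.....
  ......
  ......
  TF....

TF....
F.....
......
......
TF....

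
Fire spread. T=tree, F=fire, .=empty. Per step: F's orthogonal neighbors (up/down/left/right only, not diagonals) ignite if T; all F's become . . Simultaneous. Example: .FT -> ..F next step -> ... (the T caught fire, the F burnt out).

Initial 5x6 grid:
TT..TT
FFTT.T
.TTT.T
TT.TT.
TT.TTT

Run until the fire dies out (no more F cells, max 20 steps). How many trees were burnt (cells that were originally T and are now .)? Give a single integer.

Step 1: +4 fires, +2 burnt (F count now 4)
Step 2: +3 fires, +4 burnt (F count now 3)
Step 3: +3 fires, +3 burnt (F count now 3)
Step 4: +2 fires, +3 burnt (F count now 2)
Step 5: +2 fires, +2 burnt (F count now 2)
Step 6: +1 fires, +2 burnt (F count now 1)
Step 7: +1 fires, +1 burnt (F count now 1)
Step 8: +0 fires, +1 burnt (F count now 0)
Fire out after step 8
Initially T: 20, now '.': 26
Total burnt (originally-T cells now '.'): 16

Answer: 16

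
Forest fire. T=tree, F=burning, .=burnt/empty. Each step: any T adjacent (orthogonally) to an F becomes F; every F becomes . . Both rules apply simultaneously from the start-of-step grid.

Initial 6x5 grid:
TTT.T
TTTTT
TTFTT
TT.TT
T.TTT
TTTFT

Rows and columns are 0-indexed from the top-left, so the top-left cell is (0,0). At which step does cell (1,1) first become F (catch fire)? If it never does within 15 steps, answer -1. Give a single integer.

Step 1: cell (1,1)='T' (+6 fires, +2 burnt)
Step 2: cell (1,1)='F' (+10 fires, +6 burnt)
  -> target ignites at step 2
Step 3: cell (1,1)='.' (+6 fires, +10 burnt)
Step 4: cell (1,1)='.' (+3 fires, +6 burnt)
Step 5: cell (1,1)='.' (+0 fires, +3 burnt)
  fire out at step 5

2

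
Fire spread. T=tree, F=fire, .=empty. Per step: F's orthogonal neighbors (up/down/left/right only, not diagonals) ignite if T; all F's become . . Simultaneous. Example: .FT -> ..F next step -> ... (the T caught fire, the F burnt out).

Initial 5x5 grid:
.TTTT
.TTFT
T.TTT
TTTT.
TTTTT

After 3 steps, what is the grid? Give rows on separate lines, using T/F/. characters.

Step 1: 4 trees catch fire, 1 burn out
  .TTFT
  .TF.F
  T.TFT
  TTTT.
  TTTTT
Step 2: 6 trees catch fire, 4 burn out
  .TF.F
  .F...
  T.F.F
  TTTF.
  TTTTT
Step 3: 3 trees catch fire, 6 burn out
  .F...
  .....
  T....
  TTF..
  TTTFT

.F...
.....
T....
TTF..
TTTFT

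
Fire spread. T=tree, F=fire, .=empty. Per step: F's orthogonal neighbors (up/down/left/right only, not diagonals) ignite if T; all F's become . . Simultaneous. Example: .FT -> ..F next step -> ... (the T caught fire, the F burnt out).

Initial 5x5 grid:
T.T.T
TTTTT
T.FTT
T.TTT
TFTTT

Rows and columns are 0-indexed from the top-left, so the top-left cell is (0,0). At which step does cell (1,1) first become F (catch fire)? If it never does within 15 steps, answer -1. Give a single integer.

Step 1: cell (1,1)='T' (+5 fires, +2 burnt)
Step 2: cell (1,1)='F' (+7 fires, +5 burnt)
  -> target ignites at step 2
Step 3: cell (1,1)='.' (+5 fires, +7 burnt)
Step 4: cell (1,1)='.' (+2 fires, +5 burnt)
Step 5: cell (1,1)='.' (+0 fires, +2 burnt)
  fire out at step 5

2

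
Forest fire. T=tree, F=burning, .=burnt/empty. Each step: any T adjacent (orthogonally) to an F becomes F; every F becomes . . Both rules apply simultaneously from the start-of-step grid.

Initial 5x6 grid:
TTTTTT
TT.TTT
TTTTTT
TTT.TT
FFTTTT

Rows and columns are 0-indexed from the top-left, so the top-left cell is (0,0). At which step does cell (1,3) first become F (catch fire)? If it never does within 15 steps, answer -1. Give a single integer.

Step 1: cell (1,3)='T' (+3 fires, +2 burnt)
Step 2: cell (1,3)='T' (+4 fires, +3 burnt)
Step 3: cell (1,3)='T' (+4 fires, +4 burnt)
Step 4: cell (1,3)='T' (+5 fires, +4 burnt)
Step 5: cell (1,3)='F' (+4 fires, +5 burnt)
  -> target ignites at step 5
Step 6: cell (1,3)='.' (+3 fires, +4 burnt)
Step 7: cell (1,3)='.' (+2 fires, +3 burnt)
Step 8: cell (1,3)='.' (+1 fires, +2 burnt)
Step 9: cell (1,3)='.' (+0 fires, +1 burnt)
  fire out at step 9

5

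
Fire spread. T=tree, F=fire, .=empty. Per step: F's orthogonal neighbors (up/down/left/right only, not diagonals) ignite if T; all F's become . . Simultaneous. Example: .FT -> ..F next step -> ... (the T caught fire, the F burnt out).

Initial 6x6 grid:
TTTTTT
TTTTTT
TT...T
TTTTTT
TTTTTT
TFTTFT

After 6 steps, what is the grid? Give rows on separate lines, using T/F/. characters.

Step 1: 6 trees catch fire, 2 burn out
  TTTTTT
  TTTTTT
  TT...T
  TTTTTT
  TFTTFT
  F.FF.F
Step 2: 6 trees catch fire, 6 burn out
  TTTTTT
  TTTTTT
  TT...T
  TFTTFT
  F.FF.F
  ......
Step 3: 5 trees catch fire, 6 burn out
  TTTTTT
  TTTTTT
  TF...T
  F.FF.F
  ......
  ......
Step 4: 3 trees catch fire, 5 burn out
  TTTTTT
  TFTTTT
  F....F
  ......
  ......
  ......
Step 5: 4 trees catch fire, 3 burn out
  TFTTTT
  F.FTTF
  ......
  ......
  ......
  ......
Step 6: 5 trees catch fire, 4 burn out
  F.FTTF
  ...FF.
  ......
  ......
  ......
  ......

F.FTTF
...FF.
......
......
......
......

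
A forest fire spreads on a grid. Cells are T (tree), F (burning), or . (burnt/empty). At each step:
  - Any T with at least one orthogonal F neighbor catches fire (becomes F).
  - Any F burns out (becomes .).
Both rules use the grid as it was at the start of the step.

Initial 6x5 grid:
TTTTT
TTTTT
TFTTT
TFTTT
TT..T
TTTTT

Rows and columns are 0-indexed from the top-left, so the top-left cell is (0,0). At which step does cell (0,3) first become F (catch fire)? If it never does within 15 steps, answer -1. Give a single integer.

Step 1: cell (0,3)='T' (+6 fires, +2 burnt)
Step 2: cell (0,3)='T' (+7 fires, +6 burnt)
Step 3: cell (0,3)='T' (+7 fires, +7 burnt)
Step 4: cell (0,3)='F' (+4 fires, +7 burnt)
  -> target ignites at step 4
Step 5: cell (0,3)='.' (+2 fires, +4 burnt)
Step 6: cell (0,3)='.' (+0 fires, +2 burnt)
  fire out at step 6

4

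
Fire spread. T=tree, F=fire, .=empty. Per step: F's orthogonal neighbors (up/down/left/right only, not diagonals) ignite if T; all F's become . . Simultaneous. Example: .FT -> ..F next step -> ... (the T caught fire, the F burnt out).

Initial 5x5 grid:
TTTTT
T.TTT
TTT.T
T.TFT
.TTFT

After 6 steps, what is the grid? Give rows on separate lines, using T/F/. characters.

Step 1: 4 trees catch fire, 2 burn out
  TTTTT
  T.TTT
  TTT.T
  T.F.F
  .TF.F
Step 2: 3 trees catch fire, 4 burn out
  TTTTT
  T.TTT
  TTF.F
  T....
  .F...
Step 3: 3 trees catch fire, 3 burn out
  TTTTT
  T.FTF
  TF...
  T....
  .....
Step 4: 4 trees catch fire, 3 burn out
  TTFTF
  T..F.
  F....
  T....
  .....
Step 5: 4 trees catch fire, 4 burn out
  TF.F.
  F....
  .....
  F....
  .....
Step 6: 1 trees catch fire, 4 burn out
  F....
  .....
  .....
  .....
  .....

F....
.....
.....
.....
.....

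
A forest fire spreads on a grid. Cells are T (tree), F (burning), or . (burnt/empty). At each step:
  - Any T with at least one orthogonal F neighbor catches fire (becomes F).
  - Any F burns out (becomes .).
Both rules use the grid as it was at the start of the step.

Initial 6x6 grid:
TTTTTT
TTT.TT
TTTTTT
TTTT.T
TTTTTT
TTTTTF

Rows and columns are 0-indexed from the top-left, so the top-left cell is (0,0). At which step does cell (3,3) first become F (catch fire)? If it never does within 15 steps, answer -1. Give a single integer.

Step 1: cell (3,3)='T' (+2 fires, +1 burnt)
Step 2: cell (3,3)='T' (+3 fires, +2 burnt)
Step 3: cell (3,3)='T' (+3 fires, +3 burnt)
Step 4: cell (3,3)='F' (+5 fires, +3 burnt)
  -> target ignites at step 4
Step 5: cell (3,3)='.' (+6 fires, +5 burnt)
Step 6: cell (3,3)='.' (+4 fires, +6 burnt)
Step 7: cell (3,3)='.' (+4 fires, +4 burnt)
Step 8: cell (3,3)='.' (+3 fires, +4 burnt)
Step 9: cell (3,3)='.' (+2 fires, +3 burnt)
Step 10: cell (3,3)='.' (+1 fires, +2 burnt)
Step 11: cell (3,3)='.' (+0 fires, +1 burnt)
  fire out at step 11

4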